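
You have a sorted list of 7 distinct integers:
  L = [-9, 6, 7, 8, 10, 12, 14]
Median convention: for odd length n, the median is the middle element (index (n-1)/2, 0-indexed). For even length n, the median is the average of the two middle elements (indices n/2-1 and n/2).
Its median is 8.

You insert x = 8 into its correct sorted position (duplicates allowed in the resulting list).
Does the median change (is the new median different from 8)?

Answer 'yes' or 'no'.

Old median = 8
Insert x = 8
New median = 8
Changed? no

Answer: no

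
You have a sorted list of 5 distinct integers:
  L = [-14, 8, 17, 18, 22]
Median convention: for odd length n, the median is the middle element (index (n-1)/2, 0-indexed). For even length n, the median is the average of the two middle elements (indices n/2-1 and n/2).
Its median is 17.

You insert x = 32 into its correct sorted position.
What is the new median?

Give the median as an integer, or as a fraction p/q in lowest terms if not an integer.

Answer: 35/2

Derivation:
Old list (sorted, length 5): [-14, 8, 17, 18, 22]
Old median = 17
Insert x = 32
Old length odd (5). Middle was index 2 = 17.
New length even (6). New median = avg of two middle elements.
x = 32: 5 elements are < x, 0 elements are > x.
New sorted list: [-14, 8, 17, 18, 22, 32]
New median = 35/2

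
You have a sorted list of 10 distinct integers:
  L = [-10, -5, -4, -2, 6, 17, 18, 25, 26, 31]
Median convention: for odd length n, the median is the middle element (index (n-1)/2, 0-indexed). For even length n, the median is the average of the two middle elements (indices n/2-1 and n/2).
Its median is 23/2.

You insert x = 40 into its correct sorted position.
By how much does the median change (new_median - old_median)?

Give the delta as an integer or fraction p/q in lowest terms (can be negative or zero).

Old median = 23/2
After inserting x = 40: new sorted = [-10, -5, -4, -2, 6, 17, 18, 25, 26, 31, 40]
New median = 17
Delta = 17 - 23/2 = 11/2

Answer: 11/2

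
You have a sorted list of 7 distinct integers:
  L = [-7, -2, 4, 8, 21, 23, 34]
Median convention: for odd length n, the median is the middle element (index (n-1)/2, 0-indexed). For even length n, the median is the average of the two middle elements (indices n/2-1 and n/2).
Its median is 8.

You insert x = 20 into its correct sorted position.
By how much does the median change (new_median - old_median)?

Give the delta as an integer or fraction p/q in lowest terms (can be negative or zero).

Old median = 8
After inserting x = 20: new sorted = [-7, -2, 4, 8, 20, 21, 23, 34]
New median = 14
Delta = 14 - 8 = 6

Answer: 6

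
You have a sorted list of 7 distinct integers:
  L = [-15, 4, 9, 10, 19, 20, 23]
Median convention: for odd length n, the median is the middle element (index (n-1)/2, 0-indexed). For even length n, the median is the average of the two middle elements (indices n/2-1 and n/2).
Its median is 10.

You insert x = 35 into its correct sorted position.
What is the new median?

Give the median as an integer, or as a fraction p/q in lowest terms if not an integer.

Answer: 29/2

Derivation:
Old list (sorted, length 7): [-15, 4, 9, 10, 19, 20, 23]
Old median = 10
Insert x = 35
Old length odd (7). Middle was index 3 = 10.
New length even (8). New median = avg of two middle elements.
x = 35: 7 elements are < x, 0 elements are > x.
New sorted list: [-15, 4, 9, 10, 19, 20, 23, 35]
New median = 29/2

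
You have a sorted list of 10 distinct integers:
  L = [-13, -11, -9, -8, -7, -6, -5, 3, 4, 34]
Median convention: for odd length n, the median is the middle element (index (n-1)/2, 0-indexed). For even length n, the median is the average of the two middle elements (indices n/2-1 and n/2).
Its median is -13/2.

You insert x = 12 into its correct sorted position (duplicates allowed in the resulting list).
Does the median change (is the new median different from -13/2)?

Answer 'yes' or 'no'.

Answer: yes

Derivation:
Old median = -13/2
Insert x = 12
New median = -6
Changed? yes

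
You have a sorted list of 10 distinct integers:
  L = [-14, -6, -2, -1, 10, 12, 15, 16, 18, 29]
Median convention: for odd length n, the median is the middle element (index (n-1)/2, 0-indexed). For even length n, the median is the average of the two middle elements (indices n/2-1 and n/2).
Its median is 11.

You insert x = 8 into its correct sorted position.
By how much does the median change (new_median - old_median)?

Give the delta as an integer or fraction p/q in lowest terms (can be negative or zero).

Answer: -1

Derivation:
Old median = 11
After inserting x = 8: new sorted = [-14, -6, -2, -1, 8, 10, 12, 15, 16, 18, 29]
New median = 10
Delta = 10 - 11 = -1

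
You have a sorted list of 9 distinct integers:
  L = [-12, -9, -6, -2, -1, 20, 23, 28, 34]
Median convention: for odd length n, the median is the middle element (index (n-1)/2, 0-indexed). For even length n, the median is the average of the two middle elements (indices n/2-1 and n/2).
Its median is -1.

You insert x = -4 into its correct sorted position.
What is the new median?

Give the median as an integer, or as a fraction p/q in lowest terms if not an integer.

Answer: -3/2

Derivation:
Old list (sorted, length 9): [-12, -9, -6, -2, -1, 20, 23, 28, 34]
Old median = -1
Insert x = -4
Old length odd (9). Middle was index 4 = -1.
New length even (10). New median = avg of two middle elements.
x = -4: 3 elements are < x, 6 elements are > x.
New sorted list: [-12, -9, -6, -4, -2, -1, 20, 23, 28, 34]
New median = -3/2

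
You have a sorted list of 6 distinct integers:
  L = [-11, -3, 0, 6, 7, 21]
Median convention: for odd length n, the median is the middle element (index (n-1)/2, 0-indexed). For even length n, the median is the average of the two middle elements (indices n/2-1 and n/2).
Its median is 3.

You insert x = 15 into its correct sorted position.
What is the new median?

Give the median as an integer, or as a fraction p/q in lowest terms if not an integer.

Answer: 6

Derivation:
Old list (sorted, length 6): [-11, -3, 0, 6, 7, 21]
Old median = 3
Insert x = 15
Old length even (6). Middle pair: indices 2,3 = 0,6.
New length odd (7). New median = single middle element.
x = 15: 5 elements are < x, 1 elements are > x.
New sorted list: [-11, -3, 0, 6, 7, 15, 21]
New median = 6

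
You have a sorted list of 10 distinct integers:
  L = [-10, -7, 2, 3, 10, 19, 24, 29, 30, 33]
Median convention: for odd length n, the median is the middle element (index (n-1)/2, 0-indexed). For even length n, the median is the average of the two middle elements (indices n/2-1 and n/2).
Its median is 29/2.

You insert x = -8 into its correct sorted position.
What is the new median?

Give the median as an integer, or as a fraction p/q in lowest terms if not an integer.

Old list (sorted, length 10): [-10, -7, 2, 3, 10, 19, 24, 29, 30, 33]
Old median = 29/2
Insert x = -8
Old length even (10). Middle pair: indices 4,5 = 10,19.
New length odd (11). New median = single middle element.
x = -8: 1 elements are < x, 9 elements are > x.
New sorted list: [-10, -8, -7, 2, 3, 10, 19, 24, 29, 30, 33]
New median = 10

Answer: 10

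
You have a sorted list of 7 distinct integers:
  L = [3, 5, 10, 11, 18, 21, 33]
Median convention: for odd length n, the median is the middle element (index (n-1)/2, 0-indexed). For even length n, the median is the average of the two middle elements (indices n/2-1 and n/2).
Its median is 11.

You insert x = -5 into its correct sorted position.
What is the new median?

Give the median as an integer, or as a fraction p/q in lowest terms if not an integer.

Old list (sorted, length 7): [3, 5, 10, 11, 18, 21, 33]
Old median = 11
Insert x = -5
Old length odd (7). Middle was index 3 = 11.
New length even (8). New median = avg of two middle elements.
x = -5: 0 elements are < x, 7 elements are > x.
New sorted list: [-5, 3, 5, 10, 11, 18, 21, 33]
New median = 21/2

Answer: 21/2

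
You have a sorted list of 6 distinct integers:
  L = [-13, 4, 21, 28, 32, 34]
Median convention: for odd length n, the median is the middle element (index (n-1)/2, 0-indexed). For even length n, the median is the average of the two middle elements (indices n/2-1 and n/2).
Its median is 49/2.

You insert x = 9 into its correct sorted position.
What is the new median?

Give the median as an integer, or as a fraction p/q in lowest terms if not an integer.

Answer: 21

Derivation:
Old list (sorted, length 6): [-13, 4, 21, 28, 32, 34]
Old median = 49/2
Insert x = 9
Old length even (6). Middle pair: indices 2,3 = 21,28.
New length odd (7). New median = single middle element.
x = 9: 2 elements are < x, 4 elements are > x.
New sorted list: [-13, 4, 9, 21, 28, 32, 34]
New median = 21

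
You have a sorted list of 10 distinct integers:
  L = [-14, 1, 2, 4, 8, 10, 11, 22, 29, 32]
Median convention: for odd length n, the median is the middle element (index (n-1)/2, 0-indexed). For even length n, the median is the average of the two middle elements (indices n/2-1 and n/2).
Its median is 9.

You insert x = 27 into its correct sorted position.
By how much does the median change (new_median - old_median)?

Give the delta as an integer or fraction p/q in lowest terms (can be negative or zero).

Old median = 9
After inserting x = 27: new sorted = [-14, 1, 2, 4, 8, 10, 11, 22, 27, 29, 32]
New median = 10
Delta = 10 - 9 = 1

Answer: 1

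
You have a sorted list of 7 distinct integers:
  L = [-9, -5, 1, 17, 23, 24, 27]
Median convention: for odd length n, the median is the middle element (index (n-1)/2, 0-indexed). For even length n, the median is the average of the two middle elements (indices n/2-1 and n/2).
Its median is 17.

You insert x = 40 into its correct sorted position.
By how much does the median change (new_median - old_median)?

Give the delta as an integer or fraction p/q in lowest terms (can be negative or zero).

Answer: 3

Derivation:
Old median = 17
After inserting x = 40: new sorted = [-9, -5, 1, 17, 23, 24, 27, 40]
New median = 20
Delta = 20 - 17 = 3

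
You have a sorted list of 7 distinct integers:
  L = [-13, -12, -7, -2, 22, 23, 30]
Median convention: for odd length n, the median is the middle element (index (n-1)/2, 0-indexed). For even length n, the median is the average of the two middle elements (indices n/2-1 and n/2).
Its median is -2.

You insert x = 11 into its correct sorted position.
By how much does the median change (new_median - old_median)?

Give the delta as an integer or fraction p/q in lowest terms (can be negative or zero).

Answer: 13/2

Derivation:
Old median = -2
After inserting x = 11: new sorted = [-13, -12, -7, -2, 11, 22, 23, 30]
New median = 9/2
Delta = 9/2 - -2 = 13/2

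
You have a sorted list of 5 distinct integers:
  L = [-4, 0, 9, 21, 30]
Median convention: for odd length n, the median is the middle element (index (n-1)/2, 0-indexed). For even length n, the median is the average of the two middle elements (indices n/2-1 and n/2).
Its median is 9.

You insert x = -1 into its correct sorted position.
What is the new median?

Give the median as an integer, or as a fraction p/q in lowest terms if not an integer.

Answer: 9/2

Derivation:
Old list (sorted, length 5): [-4, 0, 9, 21, 30]
Old median = 9
Insert x = -1
Old length odd (5). Middle was index 2 = 9.
New length even (6). New median = avg of two middle elements.
x = -1: 1 elements are < x, 4 elements are > x.
New sorted list: [-4, -1, 0, 9, 21, 30]
New median = 9/2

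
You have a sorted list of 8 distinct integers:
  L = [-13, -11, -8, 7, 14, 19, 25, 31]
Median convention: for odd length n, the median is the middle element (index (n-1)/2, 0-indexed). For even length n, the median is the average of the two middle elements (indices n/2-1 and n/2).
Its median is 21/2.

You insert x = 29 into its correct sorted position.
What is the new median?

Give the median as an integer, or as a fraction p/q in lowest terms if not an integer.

Old list (sorted, length 8): [-13, -11, -8, 7, 14, 19, 25, 31]
Old median = 21/2
Insert x = 29
Old length even (8). Middle pair: indices 3,4 = 7,14.
New length odd (9). New median = single middle element.
x = 29: 7 elements are < x, 1 elements are > x.
New sorted list: [-13, -11, -8, 7, 14, 19, 25, 29, 31]
New median = 14

Answer: 14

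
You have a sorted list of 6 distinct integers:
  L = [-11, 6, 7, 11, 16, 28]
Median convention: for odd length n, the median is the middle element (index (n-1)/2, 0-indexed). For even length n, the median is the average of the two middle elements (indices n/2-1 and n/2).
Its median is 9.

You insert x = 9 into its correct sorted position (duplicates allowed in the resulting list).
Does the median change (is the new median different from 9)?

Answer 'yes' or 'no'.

Old median = 9
Insert x = 9
New median = 9
Changed? no

Answer: no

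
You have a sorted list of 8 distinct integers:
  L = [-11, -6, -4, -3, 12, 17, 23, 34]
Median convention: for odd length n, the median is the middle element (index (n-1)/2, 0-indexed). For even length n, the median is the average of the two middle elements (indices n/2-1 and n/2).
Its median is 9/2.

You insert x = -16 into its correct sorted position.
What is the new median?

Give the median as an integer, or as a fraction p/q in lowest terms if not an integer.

Answer: -3

Derivation:
Old list (sorted, length 8): [-11, -6, -4, -3, 12, 17, 23, 34]
Old median = 9/2
Insert x = -16
Old length even (8). Middle pair: indices 3,4 = -3,12.
New length odd (9). New median = single middle element.
x = -16: 0 elements are < x, 8 elements are > x.
New sorted list: [-16, -11, -6, -4, -3, 12, 17, 23, 34]
New median = -3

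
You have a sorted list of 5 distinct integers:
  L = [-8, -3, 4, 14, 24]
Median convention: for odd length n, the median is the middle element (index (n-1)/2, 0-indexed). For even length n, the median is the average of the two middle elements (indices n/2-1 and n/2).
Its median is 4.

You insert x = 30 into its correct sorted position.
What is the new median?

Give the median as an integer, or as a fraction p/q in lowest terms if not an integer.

Answer: 9

Derivation:
Old list (sorted, length 5): [-8, -3, 4, 14, 24]
Old median = 4
Insert x = 30
Old length odd (5). Middle was index 2 = 4.
New length even (6). New median = avg of two middle elements.
x = 30: 5 elements are < x, 0 elements are > x.
New sorted list: [-8, -3, 4, 14, 24, 30]
New median = 9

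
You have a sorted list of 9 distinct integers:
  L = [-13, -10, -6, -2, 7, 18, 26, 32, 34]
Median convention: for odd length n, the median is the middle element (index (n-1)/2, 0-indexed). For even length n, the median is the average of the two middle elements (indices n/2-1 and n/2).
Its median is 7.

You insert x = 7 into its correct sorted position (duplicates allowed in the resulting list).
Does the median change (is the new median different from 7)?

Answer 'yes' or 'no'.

Old median = 7
Insert x = 7
New median = 7
Changed? no

Answer: no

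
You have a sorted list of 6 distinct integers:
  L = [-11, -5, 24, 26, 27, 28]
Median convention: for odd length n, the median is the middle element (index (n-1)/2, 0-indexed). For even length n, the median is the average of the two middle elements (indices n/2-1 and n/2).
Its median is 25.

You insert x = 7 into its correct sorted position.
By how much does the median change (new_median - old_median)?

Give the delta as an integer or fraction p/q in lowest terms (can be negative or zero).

Answer: -1

Derivation:
Old median = 25
After inserting x = 7: new sorted = [-11, -5, 7, 24, 26, 27, 28]
New median = 24
Delta = 24 - 25 = -1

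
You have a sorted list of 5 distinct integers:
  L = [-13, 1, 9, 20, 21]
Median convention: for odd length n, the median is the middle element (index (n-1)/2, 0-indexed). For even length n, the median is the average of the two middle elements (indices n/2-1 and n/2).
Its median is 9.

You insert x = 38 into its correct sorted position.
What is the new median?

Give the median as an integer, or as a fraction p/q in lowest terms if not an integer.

Old list (sorted, length 5): [-13, 1, 9, 20, 21]
Old median = 9
Insert x = 38
Old length odd (5). Middle was index 2 = 9.
New length even (6). New median = avg of two middle elements.
x = 38: 5 elements are < x, 0 elements are > x.
New sorted list: [-13, 1, 9, 20, 21, 38]
New median = 29/2

Answer: 29/2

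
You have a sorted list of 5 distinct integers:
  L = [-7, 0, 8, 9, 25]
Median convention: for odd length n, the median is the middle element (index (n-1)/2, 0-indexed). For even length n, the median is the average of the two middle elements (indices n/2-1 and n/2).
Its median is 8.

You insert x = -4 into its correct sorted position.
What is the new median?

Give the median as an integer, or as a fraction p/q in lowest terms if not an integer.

Old list (sorted, length 5): [-7, 0, 8, 9, 25]
Old median = 8
Insert x = -4
Old length odd (5). Middle was index 2 = 8.
New length even (6). New median = avg of two middle elements.
x = -4: 1 elements are < x, 4 elements are > x.
New sorted list: [-7, -4, 0, 8, 9, 25]
New median = 4

Answer: 4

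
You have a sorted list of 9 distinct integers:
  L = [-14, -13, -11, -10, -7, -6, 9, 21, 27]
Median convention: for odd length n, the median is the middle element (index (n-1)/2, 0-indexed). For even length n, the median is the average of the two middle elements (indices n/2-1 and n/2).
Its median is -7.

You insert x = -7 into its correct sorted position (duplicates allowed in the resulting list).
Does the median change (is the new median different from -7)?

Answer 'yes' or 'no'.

Old median = -7
Insert x = -7
New median = -7
Changed? no

Answer: no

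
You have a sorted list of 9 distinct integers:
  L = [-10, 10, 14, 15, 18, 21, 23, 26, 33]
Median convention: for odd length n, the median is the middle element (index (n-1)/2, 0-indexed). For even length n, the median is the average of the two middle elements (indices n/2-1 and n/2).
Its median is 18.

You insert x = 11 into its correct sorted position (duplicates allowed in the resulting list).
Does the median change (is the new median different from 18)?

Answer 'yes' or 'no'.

Answer: yes

Derivation:
Old median = 18
Insert x = 11
New median = 33/2
Changed? yes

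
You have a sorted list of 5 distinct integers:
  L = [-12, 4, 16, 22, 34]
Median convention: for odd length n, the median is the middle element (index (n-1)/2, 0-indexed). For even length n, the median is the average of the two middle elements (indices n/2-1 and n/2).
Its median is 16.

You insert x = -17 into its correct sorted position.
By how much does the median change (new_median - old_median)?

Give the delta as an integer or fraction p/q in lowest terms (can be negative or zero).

Old median = 16
After inserting x = -17: new sorted = [-17, -12, 4, 16, 22, 34]
New median = 10
Delta = 10 - 16 = -6

Answer: -6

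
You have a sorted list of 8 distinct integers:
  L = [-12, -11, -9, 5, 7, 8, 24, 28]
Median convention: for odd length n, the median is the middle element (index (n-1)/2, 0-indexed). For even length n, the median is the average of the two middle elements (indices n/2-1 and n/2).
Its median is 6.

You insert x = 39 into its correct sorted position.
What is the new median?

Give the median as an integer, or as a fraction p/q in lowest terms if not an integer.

Answer: 7

Derivation:
Old list (sorted, length 8): [-12, -11, -9, 5, 7, 8, 24, 28]
Old median = 6
Insert x = 39
Old length even (8). Middle pair: indices 3,4 = 5,7.
New length odd (9). New median = single middle element.
x = 39: 8 elements are < x, 0 elements are > x.
New sorted list: [-12, -11, -9, 5, 7, 8, 24, 28, 39]
New median = 7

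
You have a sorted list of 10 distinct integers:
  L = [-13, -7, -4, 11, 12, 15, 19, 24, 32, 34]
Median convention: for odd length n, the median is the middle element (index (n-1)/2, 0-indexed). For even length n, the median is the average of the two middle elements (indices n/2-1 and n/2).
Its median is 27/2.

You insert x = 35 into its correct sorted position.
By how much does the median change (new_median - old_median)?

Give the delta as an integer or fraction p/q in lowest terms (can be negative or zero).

Answer: 3/2

Derivation:
Old median = 27/2
After inserting x = 35: new sorted = [-13, -7, -4, 11, 12, 15, 19, 24, 32, 34, 35]
New median = 15
Delta = 15 - 27/2 = 3/2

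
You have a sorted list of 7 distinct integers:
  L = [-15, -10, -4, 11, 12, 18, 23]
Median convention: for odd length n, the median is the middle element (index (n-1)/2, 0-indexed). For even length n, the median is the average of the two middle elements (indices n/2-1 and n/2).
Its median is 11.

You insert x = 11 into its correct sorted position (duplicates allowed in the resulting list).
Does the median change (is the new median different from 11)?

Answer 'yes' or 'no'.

Old median = 11
Insert x = 11
New median = 11
Changed? no

Answer: no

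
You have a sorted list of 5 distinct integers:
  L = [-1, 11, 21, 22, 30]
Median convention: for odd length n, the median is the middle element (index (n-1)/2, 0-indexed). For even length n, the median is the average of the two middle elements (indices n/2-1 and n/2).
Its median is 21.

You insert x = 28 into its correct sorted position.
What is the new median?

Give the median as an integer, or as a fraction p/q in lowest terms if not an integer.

Answer: 43/2

Derivation:
Old list (sorted, length 5): [-1, 11, 21, 22, 30]
Old median = 21
Insert x = 28
Old length odd (5). Middle was index 2 = 21.
New length even (6). New median = avg of two middle elements.
x = 28: 4 elements are < x, 1 elements are > x.
New sorted list: [-1, 11, 21, 22, 28, 30]
New median = 43/2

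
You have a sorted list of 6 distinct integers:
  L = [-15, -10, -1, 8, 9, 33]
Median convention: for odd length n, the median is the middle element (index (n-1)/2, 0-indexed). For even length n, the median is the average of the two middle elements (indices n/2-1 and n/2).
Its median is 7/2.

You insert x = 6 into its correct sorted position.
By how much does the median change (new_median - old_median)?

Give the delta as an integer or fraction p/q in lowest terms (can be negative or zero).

Old median = 7/2
After inserting x = 6: new sorted = [-15, -10, -1, 6, 8, 9, 33]
New median = 6
Delta = 6 - 7/2 = 5/2

Answer: 5/2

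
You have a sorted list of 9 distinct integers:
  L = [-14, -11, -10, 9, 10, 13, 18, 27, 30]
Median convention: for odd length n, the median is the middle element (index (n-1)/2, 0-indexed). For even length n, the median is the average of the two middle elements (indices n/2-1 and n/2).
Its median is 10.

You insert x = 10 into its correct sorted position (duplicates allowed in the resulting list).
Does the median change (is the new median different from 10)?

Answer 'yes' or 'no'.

Old median = 10
Insert x = 10
New median = 10
Changed? no

Answer: no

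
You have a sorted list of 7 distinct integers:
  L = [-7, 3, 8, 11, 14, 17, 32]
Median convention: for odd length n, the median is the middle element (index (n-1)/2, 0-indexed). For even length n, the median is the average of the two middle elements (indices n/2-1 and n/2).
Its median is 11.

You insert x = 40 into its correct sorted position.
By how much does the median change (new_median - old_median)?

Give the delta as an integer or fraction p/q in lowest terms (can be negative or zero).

Answer: 3/2

Derivation:
Old median = 11
After inserting x = 40: new sorted = [-7, 3, 8, 11, 14, 17, 32, 40]
New median = 25/2
Delta = 25/2 - 11 = 3/2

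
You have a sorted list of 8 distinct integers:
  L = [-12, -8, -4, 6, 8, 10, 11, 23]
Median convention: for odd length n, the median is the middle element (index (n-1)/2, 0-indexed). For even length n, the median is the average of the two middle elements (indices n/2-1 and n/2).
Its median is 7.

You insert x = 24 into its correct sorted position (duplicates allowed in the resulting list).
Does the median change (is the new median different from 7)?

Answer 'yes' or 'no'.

Answer: yes

Derivation:
Old median = 7
Insert x = 24
New median = 8
Changed? yes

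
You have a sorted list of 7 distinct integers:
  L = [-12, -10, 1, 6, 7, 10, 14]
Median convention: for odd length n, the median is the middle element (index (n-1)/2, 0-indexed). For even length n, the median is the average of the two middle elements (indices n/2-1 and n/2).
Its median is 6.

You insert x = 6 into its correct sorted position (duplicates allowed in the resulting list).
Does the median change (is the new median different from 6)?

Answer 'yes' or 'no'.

Answer: no

Derivation:
Old median = 6
Insert x = 6
New median = 6
Changed? no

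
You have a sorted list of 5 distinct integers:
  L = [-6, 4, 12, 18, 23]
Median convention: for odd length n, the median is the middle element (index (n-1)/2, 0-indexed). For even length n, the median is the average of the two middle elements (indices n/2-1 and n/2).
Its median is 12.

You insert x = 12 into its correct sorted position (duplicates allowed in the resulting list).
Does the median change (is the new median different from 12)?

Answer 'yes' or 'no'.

Old median = 12
Insert x = 12
New median = 12
Changed? no

Answer: no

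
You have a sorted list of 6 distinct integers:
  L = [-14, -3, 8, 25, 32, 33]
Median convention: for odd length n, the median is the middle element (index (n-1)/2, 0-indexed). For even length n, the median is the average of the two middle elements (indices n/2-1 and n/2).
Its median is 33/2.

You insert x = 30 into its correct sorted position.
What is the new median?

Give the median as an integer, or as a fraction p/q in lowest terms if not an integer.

Old list (sorted, length 6): [-14, -3, 8, 25, 32, 33]
Old median = 33/2
Insert x = 30
Old length even (6). Middle pair: indices 2,3 = 8,25.
New length odd (7). New median = single middle element.
x = 30: 4 elements are < x, 2 elements are > x.
New sorted list: [-14, -3, 8, 25, 30, 32, 33]
New median = 25

Answer: 25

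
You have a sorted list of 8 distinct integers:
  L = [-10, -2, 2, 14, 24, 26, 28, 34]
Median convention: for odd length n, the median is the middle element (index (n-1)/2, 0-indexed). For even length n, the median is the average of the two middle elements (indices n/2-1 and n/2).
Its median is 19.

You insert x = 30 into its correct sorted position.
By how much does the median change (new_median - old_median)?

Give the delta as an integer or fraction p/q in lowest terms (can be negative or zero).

Answer: 5

Derivation:
Old median = 19
After inserting x = 30: new sorted = [-10, -2, 2, 14, 24, 26, 28, 30, 34]
New median = 24
Delta = 24 - 19 = 5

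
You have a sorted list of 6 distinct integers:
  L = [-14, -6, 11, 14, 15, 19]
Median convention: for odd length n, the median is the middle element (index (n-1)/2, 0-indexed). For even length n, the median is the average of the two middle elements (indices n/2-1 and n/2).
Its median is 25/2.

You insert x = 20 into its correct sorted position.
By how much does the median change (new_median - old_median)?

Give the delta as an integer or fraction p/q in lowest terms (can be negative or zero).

Old median = 25/2
After inserting x = 20: new sorted = [-14, -6, 11, 14, 15, 19, 20]
New median = 14
Delta = 14 - 25/2 = 3/2

Answer: 3/2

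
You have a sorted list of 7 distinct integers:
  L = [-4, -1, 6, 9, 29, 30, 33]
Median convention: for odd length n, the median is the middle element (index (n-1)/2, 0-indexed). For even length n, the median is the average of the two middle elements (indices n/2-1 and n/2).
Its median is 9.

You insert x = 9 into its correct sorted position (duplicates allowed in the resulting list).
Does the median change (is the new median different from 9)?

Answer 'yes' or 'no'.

Answer: no

Derivation:
Old median = 9
Insert x = 9
New median = 9
Changed? no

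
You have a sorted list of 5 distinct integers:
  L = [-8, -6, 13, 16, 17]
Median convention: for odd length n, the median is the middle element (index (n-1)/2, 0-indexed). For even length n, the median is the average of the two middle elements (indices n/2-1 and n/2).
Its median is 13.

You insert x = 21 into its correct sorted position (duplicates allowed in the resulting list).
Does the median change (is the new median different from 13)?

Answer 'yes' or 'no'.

Answer: yes

Derivation:
Old median = 13
Insert x = 21
New median = 29/2
Changed? yes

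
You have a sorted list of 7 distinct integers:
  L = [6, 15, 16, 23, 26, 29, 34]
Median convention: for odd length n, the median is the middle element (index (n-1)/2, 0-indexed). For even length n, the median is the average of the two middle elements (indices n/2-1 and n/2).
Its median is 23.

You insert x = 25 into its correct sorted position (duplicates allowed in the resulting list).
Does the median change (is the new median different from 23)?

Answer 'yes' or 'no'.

Old median = 23
Insert x = 25
New median = 24
Changed? yes

Answer: yes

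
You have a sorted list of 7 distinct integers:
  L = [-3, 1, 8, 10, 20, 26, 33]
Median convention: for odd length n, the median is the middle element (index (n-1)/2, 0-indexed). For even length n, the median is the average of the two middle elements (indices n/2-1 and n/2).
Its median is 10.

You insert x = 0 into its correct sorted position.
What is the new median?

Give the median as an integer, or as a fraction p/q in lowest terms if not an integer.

Old list (sorted, length 7): [-3, 1, 8, 10, 20, 26, 33]
Old median = 10
Insert x = 0
Old length odd (7). Middle was index 3 = 10.
New length even (8). New median = avg of two middle elements.
x = 0: 1 elements are < x, 6 elements are > x.
New sorted list: [-3, 0, 1, 8, 10, 20, 26, 33]
New median = 9

Answer: 9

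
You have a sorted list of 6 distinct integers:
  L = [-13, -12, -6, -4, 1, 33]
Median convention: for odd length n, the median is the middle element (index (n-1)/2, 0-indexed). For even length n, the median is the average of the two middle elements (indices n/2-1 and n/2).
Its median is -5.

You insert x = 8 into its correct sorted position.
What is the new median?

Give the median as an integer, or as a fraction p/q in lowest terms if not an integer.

Answer: -4

Derivation:
Old list (sorted, length 6): [-13, -12, -6, -4, 1, 33]
Old median = -5
Insert x = 8
Old length even (6). Middle pair: indices 2,3 = -6,-4.
New length odd (7). New median = single middle element.
x = 8: 5 elements are < x, 1 elements are > x.
New sorted list: [-13, -12, -6, -4, 1, 8, 33]
New median = -4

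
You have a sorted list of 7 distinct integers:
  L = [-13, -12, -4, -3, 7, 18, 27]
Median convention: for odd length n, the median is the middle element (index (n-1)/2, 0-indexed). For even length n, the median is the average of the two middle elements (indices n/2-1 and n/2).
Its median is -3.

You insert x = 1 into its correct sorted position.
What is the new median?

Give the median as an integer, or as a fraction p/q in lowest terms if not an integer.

Old list (sorted, length 7): [-13, -12, -4, -3, 7, 18, 27]
Old median = -3
Insert x = 1
Old length odd (7). Middle was index 3 = -3.
New length even (8). New median = avg of two middle elements.
x = 1: 4 elements are < x, 3 elements are > x.
New sorted list: [-13, -12, -4, -3, 1, 7, 18, 27]
New median = -1

Answer: -1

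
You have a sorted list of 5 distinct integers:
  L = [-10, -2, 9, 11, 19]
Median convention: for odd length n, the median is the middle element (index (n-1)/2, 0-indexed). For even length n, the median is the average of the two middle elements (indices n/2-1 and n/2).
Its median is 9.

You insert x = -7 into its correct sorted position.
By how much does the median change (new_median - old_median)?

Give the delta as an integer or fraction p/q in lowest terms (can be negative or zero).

Old median = 9
After inserting x = -7: new sorted = [-10, -7, -2, 9, 11, 19]
New median = 7/2
Delta = 7/2 - 9 = -11/2

Answer: -11/2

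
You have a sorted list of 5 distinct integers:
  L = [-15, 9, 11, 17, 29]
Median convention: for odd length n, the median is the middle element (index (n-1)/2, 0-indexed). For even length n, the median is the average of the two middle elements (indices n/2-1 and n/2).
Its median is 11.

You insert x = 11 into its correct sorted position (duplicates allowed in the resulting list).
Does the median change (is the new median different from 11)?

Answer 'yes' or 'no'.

Answer: no

Derivation:
Old median = 11
Insert x = 11
New median = 11
Changed? no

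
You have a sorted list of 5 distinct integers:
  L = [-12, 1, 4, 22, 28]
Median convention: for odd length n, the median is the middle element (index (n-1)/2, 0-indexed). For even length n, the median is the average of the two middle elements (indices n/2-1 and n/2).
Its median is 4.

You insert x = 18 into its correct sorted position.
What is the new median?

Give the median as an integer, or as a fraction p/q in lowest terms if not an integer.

Old list (sorted, length 5): [-12, 1, 4, 22, 28]
Old median = 4
Insert x = 18
Old length odd (5). Middle was index 2 = 4.
New length even (6). New median = avg of two middle elements.
x = 18: 3 elements are < x, 2 elements are > x.
New sorted list: [-12, 1, 4, 18, 22, 28]
New median = 11

Answer: 11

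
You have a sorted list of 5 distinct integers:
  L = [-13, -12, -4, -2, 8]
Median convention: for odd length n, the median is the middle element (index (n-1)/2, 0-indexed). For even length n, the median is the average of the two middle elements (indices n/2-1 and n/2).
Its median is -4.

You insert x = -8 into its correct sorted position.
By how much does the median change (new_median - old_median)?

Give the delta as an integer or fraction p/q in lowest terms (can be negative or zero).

Old median = -4
After inserting x = -8: new sorted = [-13, -12, -8, -4, -2, 8]
New median = -6
Delta = -6 - -4 = -2

Answer: -2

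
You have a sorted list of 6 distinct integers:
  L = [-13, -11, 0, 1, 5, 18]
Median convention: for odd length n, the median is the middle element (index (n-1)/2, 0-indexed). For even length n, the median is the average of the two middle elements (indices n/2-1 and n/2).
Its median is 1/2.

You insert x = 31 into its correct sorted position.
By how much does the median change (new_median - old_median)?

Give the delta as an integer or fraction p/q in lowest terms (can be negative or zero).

Old median = 1/2
After inserting x = 31: new sorted = [-13, -11, 0, 1, 5, 18, 31]
New median = 1
Delta = 1 - 1/2 = 1/2

Answer: 1/2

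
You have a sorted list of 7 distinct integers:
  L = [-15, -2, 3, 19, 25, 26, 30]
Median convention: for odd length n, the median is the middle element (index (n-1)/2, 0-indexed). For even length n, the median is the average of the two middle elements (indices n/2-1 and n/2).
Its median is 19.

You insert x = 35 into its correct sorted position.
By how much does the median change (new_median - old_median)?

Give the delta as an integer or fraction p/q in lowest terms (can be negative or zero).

Answer: 3

Derivation:
Old median = 19
After inserting x = 35: new sorted = [-15, -2, 3, 19, 25, 26, 30, 35]
New median = 22
Delta = 22 - 19 = 3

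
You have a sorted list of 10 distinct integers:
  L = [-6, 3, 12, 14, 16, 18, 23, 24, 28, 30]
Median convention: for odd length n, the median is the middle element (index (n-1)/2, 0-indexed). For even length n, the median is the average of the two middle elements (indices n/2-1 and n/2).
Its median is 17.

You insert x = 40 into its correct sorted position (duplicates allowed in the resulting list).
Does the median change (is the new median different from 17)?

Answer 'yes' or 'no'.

Answer: yes

Derivation:
Old median = 17
Insert x = 40
New median = 18
Changed? yes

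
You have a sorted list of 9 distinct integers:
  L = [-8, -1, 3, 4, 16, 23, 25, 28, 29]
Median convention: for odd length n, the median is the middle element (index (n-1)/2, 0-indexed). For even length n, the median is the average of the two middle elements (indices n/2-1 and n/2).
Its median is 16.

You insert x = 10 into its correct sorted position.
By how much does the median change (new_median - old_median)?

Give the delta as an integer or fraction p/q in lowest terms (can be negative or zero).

Old median = 16
After inserting x = 10: new sorted = [-8, -1, 3, 4, 10, 16, 23, 25, 28, 29]
New median = 13
Delta = 13 - 16 = -3

Answer: -3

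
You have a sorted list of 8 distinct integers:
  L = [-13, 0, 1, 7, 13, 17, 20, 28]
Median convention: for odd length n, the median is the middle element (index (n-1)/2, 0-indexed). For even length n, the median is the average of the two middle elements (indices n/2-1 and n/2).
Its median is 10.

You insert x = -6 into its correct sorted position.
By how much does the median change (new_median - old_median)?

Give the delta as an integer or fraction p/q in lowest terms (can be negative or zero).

Answer: -3

Derivation:
Old median = 10
After inserting x = -6: new sorted = [-13, -6, 0, 1, 7, 13, 17, 20, 28]
New median = 7
Delta = 7 - 10 = -3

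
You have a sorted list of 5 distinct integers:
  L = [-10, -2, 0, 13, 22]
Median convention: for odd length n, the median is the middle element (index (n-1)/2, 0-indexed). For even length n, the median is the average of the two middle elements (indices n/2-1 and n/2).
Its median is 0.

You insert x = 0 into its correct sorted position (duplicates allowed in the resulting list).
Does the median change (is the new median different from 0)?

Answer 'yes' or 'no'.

Old median = 0
Insert x = 0
New median = 0
Changed? no

Answer: no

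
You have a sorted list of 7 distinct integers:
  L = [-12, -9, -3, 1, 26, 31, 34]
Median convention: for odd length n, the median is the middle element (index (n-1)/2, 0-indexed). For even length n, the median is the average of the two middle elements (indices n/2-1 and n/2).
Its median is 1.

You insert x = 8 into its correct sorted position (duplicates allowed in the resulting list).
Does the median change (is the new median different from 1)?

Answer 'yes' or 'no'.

Old median = 1
Insert x = 8
New median = 9/2
Changed? yes

Answer: yes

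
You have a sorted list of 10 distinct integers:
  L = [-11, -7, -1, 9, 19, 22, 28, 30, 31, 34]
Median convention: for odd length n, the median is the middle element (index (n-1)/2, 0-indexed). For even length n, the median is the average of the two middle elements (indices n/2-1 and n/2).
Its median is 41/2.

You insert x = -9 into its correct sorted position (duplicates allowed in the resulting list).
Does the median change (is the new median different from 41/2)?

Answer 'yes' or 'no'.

Old median = 41/2
Insert x = -9
New median = 19
Changed? yes

Answer: yes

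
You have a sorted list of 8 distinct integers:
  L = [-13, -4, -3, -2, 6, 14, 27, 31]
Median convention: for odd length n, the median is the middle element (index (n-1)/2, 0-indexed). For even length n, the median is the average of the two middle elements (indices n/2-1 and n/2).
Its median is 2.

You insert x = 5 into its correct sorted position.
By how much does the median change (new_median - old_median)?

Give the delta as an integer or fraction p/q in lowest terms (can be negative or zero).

Old median = 2
After inserting x = 5: new sorted = [-13, -4, -3, -2, 5, 6, 14, 27, 31]
New median = 5
Delta = 5 - 2 = 3

Answer: 3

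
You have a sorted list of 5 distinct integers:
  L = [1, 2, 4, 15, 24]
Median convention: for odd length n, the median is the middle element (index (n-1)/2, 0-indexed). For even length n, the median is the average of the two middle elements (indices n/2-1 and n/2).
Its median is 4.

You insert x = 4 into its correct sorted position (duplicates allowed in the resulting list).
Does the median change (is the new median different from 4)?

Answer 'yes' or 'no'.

Answer: no

Derivation:
Old median = 4
Insert x = 4
New median = 4
Changed? no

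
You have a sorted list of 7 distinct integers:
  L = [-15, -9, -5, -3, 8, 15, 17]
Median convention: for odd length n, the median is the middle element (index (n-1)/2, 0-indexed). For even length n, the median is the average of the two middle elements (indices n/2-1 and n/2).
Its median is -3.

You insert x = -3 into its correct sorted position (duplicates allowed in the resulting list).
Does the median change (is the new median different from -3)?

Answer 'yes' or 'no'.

Answer: no

Derivation:
Old median = -3
Insert x = -3
New median = -3
Changed? no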